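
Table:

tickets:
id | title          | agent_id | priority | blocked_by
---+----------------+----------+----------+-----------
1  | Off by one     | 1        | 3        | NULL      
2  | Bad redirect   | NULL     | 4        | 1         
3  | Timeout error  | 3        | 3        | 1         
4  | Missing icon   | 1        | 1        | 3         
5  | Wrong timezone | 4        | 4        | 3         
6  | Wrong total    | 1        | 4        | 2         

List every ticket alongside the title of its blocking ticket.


This is a self-join: tickets is joined to a second copy of itself, matching each row's blocked_by to another row's id. Use LEFT JOIN so rows with blocked_by=NULL are kept.
  - ticket 1 (Off by one): blocked_by=NULL -> NULL
  - ticket 2 (Bad redirect): blocked_by=1 -> Off by one
  - ticket 3 (Timeout error): blocked_by=1 -> Off by one
  - ticket 4 (Missing icon): blocked_by=3 -> Timeout error
  - ticket 5 (Wrong timezone): blocked_by=3 -> Timeout error
  - ticket 6 (Wrong total): blocked_by=2 -> Bad redirect

SQL:
SELECT a.title AS item, b.title AS blocked_by
FROM tickets a
LEFT JOIN tickets b ON a.blocked_by = b.id

Result:
item           | blocked_by   
---------------+--------------
Off by one     | NULL         
Bad redirect   | Off by one   
Timeout error  | Off by one   
Missing icon   | Timeout error
Wrong timezone | Timeout error
Wrong total    | Bad redirect 


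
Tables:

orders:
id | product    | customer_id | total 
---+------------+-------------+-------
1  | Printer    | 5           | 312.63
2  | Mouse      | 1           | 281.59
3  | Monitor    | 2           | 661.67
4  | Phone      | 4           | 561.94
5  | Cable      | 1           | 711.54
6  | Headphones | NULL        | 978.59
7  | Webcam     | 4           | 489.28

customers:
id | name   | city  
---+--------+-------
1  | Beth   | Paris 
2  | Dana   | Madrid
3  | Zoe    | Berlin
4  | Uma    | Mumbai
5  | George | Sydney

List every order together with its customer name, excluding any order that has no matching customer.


INNER JOIN keeps only orders rows whose customer_id matches an id in customers. Walk through each order:
  - order 1 (Printer): customer_id=5 -> matches George
  - order 2 (Mouse): customer_id=1 -> matches Beth
  - order 3 (Monitor): customer_id=2 -> matches Dana
  - order 4 (Phone): customer_id=4 -> matches Uma
  - order 5 (Cable): customer_id=1 -> matches Beth
  - order 6 (Headphones): customer_id=NULL, no match -> dropped
  - order 7 (Webcam): customer_id=4 -> matches Uma
So 1 of 7 rows is dropped.

SQL:
SELECT a.product, b.name AS customer
FROM orders a
INNER JOIN customers b ON a.customer_id = b.id

Result:
product | customer
--------+---------
Printer | George  
Mouse   | Beth    
Monitor | Dana    
Phone   | Uma     
Cable   | Beth    
Webcam  | Uma     


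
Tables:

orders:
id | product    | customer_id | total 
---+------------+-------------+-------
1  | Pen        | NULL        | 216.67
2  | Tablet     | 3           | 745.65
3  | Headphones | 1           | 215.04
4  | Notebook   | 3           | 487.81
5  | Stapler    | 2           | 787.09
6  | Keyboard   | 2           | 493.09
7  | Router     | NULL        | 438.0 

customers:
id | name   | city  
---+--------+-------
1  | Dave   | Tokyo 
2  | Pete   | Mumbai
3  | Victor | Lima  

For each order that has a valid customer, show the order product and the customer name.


INNER JOIN keeps only orders rows whose customer_id matches an id in customers. Walk through each order:
  - order 1 (Pen): customer_id=NULL, no match -> dropped
  - order 2 (Tablet): customer_id=3 -> matches Victor
  - order 3 (Headphones): customer_id=1 -> matches Dave
  - order 4 (Notebook): customer_id=3 -> matches Victor
  - order 5 (Stapler): customer_id=2 -> matches Pete
  - order 6 (Keyboard): customer_id=2 -> matches Pete
  - order 7 (Router): customer_id=NULL, no match -> dropped
So 2 of 7 rows are dropped.

SQL:
SELECT a.product, b.name AS customer
FROM orders a
INNER JOIN customers b ON a.customer_id = b.id

Result:
product    | customer
-----------+---------
Tablet     | Victor  
Headphones | Dave    
Notebook   | Victor  
Stapler    | Pete    
Keyboard   | Pete    


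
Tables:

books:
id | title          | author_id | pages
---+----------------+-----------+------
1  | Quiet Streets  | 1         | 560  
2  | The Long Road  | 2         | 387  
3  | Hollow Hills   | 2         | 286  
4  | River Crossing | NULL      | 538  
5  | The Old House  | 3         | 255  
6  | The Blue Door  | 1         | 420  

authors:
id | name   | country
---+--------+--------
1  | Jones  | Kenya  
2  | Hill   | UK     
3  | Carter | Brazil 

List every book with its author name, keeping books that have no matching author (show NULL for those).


LEFT JOIN keeps every row from books (the left table); where author_id has no match in authors, the author columns become NULL. Walk through each book:
  - book 1 (Quiet Streets): author_id=1 -> matches Jones
  - book 2 (The Long Road): author_id=2 -> matches Hill
  - book 3 (Hollow Hills): author_id=2 -> matches Hill
  - book 4 (River Crossing): author_id=NULL, no match -> kept with NULL
  - book 5 (The Old House): author_id=3 -> matches Carter
  - book 6 (The Blue Door): author_id=1 -> matches Jones
All 6 rows appear; 1 has NULL author.

SQL:
SELECT a.title, b.name AS author
FROM books a
LEFT JOIN authors b ON a.author_id = b.id

Result:
title          | author
---------------+-------
Quiet Streets  | Jones 
The Long Road  | Hill  
Hollow Hills   | Hill  
River Crossing | NULL  
The Old House  | Carter
The Blue Door  | Jones 


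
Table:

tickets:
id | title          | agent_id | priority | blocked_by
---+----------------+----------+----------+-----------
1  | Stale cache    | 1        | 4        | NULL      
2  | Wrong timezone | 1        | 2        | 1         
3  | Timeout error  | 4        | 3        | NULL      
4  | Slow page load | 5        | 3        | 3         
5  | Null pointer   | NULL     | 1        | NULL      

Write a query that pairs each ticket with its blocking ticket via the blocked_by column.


This is a self-join: tickets is joined to a second copy of itself, matching each row's blocked_by to another row's id. Use LEFT JOIN so rows with blocked_by=NULL are kept.
  - ticket 1 (Stale cache): blocked_by=NULL -> NULL
  - ticket 2 (Wrong timezone): blocked_by=1 -> Stale cache
  - ticket 3 (Timeout error): blocked_by=NULL -> NULL
  - ticket 4 (Slow page load): blocked_by=3 -> Timeout error
  - ticket 5 (Null pointer): blocked_by=NULL -> NULL

SQL:
SELECT a.title AS item, b.title AS blocked_by
FROM tickets a
LEFT JOIN tickets b ON a.blocked_by = b.id

Result:
item           | blocked_by   
---------------+--------------
Stale cache    | NULL         
Wrong timezone | Stale cache  
Timeout error  | NULL         
Slow page load | Timeout error
Null pointer   | NULL         


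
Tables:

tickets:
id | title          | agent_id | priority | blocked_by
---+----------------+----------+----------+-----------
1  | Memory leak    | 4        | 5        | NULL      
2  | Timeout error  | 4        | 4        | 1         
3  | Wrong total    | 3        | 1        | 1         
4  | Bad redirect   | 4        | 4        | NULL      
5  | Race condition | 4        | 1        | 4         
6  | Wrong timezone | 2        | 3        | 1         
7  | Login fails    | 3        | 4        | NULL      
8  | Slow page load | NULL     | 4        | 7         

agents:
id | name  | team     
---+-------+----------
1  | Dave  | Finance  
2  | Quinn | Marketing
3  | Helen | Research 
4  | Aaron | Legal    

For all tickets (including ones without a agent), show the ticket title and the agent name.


LEFT JOIN keeps every row from tickets (the left table); where agent_id has no match in agents, the agent columns become NULL. Walk through each ticket:
  - ticket 1 (Memory leak): agent_id=4 -> matches Aaron
  - ticket 2 (Timeout error): agent_id=4 -> matches Aaron
  - ticket 3 (Wrong total): agent_id=3 -> matches Helen
  - ticket 4 (Bad redirect): agent_id=4 -> matches Aaron
  - ticket 5 (Race condition): agent_id=4 -> matches Aaron
  - ticket 6 (Wrong timezone): agent_id=2 -> matches Quinn
  - ticket 7 (Login fails): agent_id=3 -> matches Helen
  - ticket 8 (Slow page load): agent_id=NULL, no match -> kept with NULL
All 8 rows appear; 1 has NULL agent.

SQL:
SELECT a.title, b.name AS agent
FROM tickets a
LEFT JOIN agents b ON a.agent_id = b.id

Result:
title          | agent
---------------+------
Memory leak    | Aaron
Timeout error  | Aaron
Wrong total    | Helen
Bad redirect   | Aaron
Race condition | Aaron
Wrong timezone | Quinn
Login fails    | Helen
Slow page load | NULL 


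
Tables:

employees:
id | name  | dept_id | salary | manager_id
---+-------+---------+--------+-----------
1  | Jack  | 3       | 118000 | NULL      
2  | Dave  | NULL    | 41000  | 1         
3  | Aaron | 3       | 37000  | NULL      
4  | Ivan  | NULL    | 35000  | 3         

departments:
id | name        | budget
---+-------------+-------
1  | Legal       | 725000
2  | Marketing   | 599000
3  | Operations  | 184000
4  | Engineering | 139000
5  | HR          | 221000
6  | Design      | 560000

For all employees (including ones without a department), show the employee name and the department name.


LEFT JOIN keeps every row from employees (the left table); where dept_id has no match in departments, the department columns become NULL. Walk through each employee:
  - employee 1 (Jack): dept_id=3 -> matches Operations
  - employee 2 (Dave): dept_id=NULL, no match -> kept with NULL
  - employee 3 (Aaron): dept_id=3 -> matches Operations
  - employee 4 (Ivan): dept_id=NULL, no match -> kept with NULL
All 4 rows appear; 2 have NULL department.

SQL:
SELECT a.name, b.name AS department
FROM employees a
LEFT JOIN departments b ON a.dept_id = b.id

Result:
name  | department
------+-----------
Jack  | Operations
Dave  | NULL      
Aaron | Operations
Ivan  | NULL      


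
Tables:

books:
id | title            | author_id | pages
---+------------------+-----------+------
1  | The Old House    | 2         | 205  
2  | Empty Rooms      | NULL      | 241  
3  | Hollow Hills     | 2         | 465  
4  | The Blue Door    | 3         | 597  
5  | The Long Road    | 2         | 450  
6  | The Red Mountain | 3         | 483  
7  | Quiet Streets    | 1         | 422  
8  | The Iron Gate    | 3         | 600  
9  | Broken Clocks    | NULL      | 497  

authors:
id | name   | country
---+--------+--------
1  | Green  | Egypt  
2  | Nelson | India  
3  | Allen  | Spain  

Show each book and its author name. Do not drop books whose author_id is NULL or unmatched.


LEFT JOIN keeps every row from books (the left table); where author_id has no match in authors, the author columns become NULL. Walk through each book:
  - book 1 (The Old House): author_id=2 -> matches Nelson
  - book 2 (Empty Rooms): author_id=NULL, no match -> kept with NULL
  - book 3 (Hollow Hills): author_id=2 -> matches Nelson
  - book 4 (The Blue Door): author_id=3 -> matches Allen
  - book 5 (The Long Road): author_id=2 -> matches Nelson
  - book 6 (The Red Mountain): author_id=3 -> matches Allen
  - book 7 (Quiet Streets): author_id=1 -> matches Green
  - book 8 (The Iron Gate): author_id=3 -> matches Allen
  - book 9 (Broken Clocks): author_id=NULL, no match -> kept with NULL
All 9 rows appear; 2 have NULL author.

SQL:
SELECT a.title, b.name AS author
FROM books a
LEFT JOIN authors b ON a.author_id = b.id

Result:
title            | author
-----------------+-------
The Old House    | Nelson
Empty Rooms      | NULL  
Hollow Hills     | Nelson
The Blue Door    | Allen 
The Long Road    | Nelson
The Red Mountain | Allen 
Quiet Streets    | Green 
The Iron Gate    | Allen 
Broken Clocks    | NULL  


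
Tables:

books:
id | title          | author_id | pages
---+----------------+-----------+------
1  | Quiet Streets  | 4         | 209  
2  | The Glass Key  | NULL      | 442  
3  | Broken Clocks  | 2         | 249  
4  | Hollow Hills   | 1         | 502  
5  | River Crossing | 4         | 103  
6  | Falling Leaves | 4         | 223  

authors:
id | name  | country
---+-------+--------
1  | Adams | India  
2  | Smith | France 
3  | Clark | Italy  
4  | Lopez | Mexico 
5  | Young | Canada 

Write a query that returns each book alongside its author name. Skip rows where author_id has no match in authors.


INNER JOIN keeps only books rows whose author_id matches an id in authors. Walk through each book:
  - book 1 (Quiet Streets): author_id=4 -> matches Lopez
  - book 2 (The Glass Key): author_id=NULL, no match -> dropped
  - book 3 (Broken Clocks): author_id=2 -> matches Smith
  - book 4 (Hollow Hills): author_id=1 -> matches Adams
  - book 5 (River Crossing): author_id=4 -> matches Lopez
  - book 6 (Falling Leaves): author_id=4 -> matches Lopez
So 1 of 6 rows is dropped.

SQL:
SELECT a.title, b.name AS author
FROM books a
INNER JOIN authors b ON a.author_id = b.id

Result:
title          | author
---------------+-------
Quiet Streets  | Lopez 
Broken Clocks  | Smith 
Hollow Hills   | Adams 
River Crossing | Lopez 
Falling Leaves | Lopez 


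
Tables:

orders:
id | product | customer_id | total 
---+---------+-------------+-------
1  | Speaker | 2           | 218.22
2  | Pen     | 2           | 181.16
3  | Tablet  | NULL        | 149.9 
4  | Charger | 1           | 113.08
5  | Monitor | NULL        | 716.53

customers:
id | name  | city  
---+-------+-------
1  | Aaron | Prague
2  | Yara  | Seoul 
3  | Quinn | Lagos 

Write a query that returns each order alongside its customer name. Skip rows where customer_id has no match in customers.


INNER JOIN keeps only orders rows whose customer_id matches an id in customers. Walk through each order:
  - order 1 (Speaker): customer_id=2 -> matches Yara
  - order 2 (Pen): customer_id=2 -> matches Yara
  - order 3 (Tablet): customer_id=NULL, no match -> dropped
  - order 4 (Charger): customer_id=1 -> matches Aaron
  - order 5 (Monitor): customer_id=NULL, no match -> dropped
So 2 of 5 rows are dropped.

SQL:
SELECT a.product, b.name AS customer
FROM orders a
INNER JOIN customers b ON a.customer_id = b.id

Result:
product | customer
--------+---------
Speaker | Yara    
Pen     | Yara    
Charger | Aaron   


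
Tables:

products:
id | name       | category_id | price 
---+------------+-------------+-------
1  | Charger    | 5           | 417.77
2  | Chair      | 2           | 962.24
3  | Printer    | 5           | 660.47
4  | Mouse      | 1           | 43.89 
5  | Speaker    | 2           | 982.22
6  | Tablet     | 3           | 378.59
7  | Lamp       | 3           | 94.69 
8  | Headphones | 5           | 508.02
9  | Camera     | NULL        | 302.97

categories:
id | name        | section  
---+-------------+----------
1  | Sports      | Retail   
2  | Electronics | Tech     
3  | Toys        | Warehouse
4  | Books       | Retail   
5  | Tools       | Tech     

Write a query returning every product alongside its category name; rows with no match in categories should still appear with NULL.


LEFT JOIN keeps every row from products (the left table); where category_id has no match in categories, the category columns become NULL. Walk through each product:
  - product 1 (Charger): category_id=5 -> matches Tools
  - product 2 (Chair): category_id=2 -> matches Electronics
  - product 3 (Printer): category_id=5 -> matches Tools
  - product 4 (Mouse): category_id=1 -> matches Sports
  - product 5 (Speaker): category_id=2 -> matches Electronics
  - product 6 (Tablet): category_id=3 -> matches Toys
  - product 7 (Lamp): category_id=3 -> matches Toys
  - product 8 (Headphones): category_id=5 -> matches Tools
  - product 9 (Camera): category_id=NULL, no match -> kept with NULL
All 9 rows appear; 1 has NULL category.

SQL:
SELECT a.name, b.name AS category
FROM products a
LEFT JOIN categories b ON a.category_id = b.id

Result:
name       | category   
-----------+------------
Charger    | Tools      
Chair      | Electronics
Printer    | Tools      
Mouse      | Sports     
Speaker    | Electronics
Tablet     | Toys       
Lamp       | Toys       
Headphones | Tools      
Camera     | NULL       


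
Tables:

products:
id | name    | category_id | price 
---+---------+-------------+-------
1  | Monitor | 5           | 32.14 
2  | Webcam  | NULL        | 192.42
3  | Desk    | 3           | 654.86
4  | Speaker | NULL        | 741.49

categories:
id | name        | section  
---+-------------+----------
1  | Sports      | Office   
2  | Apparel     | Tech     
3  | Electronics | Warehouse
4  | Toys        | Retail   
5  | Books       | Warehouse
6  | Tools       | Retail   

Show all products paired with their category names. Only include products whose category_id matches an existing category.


INNER JOIN keeps only products rows whose category_id matches an id in categories. Walk through each product:
  - product 1 (Monitor): category_id=5 -> matches Books
  - product 2 (Webcam): category_id=NULL, no match -> dropped
  - product 3 (Desk): category_id=3 -> matches Electronics
  - product 4 (Speaker): category_id=NULL, no match -> dropped
So 2 of 4 rows are dropped.

SQL:
SELECT a.name, b.name AS category
FROM products a
INNER JOIN categories b ON a.category_id = b.id

Result:
name    | category   
--------+------------
Monitor | Books      
Desk    | Electronics


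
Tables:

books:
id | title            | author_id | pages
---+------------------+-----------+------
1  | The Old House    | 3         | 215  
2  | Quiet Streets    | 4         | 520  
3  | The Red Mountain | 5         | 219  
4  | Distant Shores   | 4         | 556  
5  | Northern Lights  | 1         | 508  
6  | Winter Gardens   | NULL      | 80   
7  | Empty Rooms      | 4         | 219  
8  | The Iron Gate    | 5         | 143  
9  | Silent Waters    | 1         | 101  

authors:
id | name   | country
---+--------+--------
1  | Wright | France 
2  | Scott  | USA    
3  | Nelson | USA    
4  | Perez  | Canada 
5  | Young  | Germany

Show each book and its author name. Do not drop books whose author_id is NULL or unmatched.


LEFT JOIN keeps every row from books (the left table); where author_id has no match in authors, the author columns become NULL. Walk through each book:
  - book 1 (The Old House): author_id=3 -> matches Nelson
  - book 2 (Quiet Streets): author_id=4 -> matches Perez
  - book 3 (The Red Mountain): author_id=5 -> matches Young
  - book 4 (Distant Shores): author_id=4 -> matches Perez
  - book 5 (Northern Lights): author_id=1 -> matches Wright
  - book 6 (Winter Gardens): author_id=NULL, no match -> kept with NULL
  - book 7 (Empty Rooms): author_id=4 -> matches Perez
  - book 8 (The Iron Gate): author_id=5 -> matches Young
  - book 9 (Silent Waters): author_id=1 -> matches Wright
All 9 rows appear; 1 has NULL author.

SQL:
SELECT a.title, b.name AS author
FROM books a
LEFT JOIN authors b ON a.author_id = b.id

Result:
title            | author
-----------------+-------
The Old House    | Nelson
Quiet Streets    | Perez 
The Red Mountain | Young 
Distant Shores   | Perez 
Northern Lights  | Wright
Winter Gardens   | NULL  
Empty Rooms      | Perez 
The Iron Gate    | Young 
Silent Waters    | Wright


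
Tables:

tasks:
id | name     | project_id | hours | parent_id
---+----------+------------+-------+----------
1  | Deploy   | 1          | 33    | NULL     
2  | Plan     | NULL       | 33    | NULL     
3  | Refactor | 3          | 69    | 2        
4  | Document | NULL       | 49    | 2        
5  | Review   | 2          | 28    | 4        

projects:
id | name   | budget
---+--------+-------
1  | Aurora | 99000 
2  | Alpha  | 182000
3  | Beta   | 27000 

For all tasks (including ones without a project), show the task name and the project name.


LEFT JOIN keeps every row from tasks (the left table); where project_id has no match in projects, the project columns become NULL. Walk through each task:
  - task 1 (Deploy): project_id=1 -> matches Aurora
  - task 2 (Plan): project_id=NULL, no match -> kept with NULL
  - task 3 (Refactor): project_id=3 -> matches Beta
  - task 4 (Document): project_id=NULL, no match -> kept with NULL
  - task 5 (Review): project_id=2 -> matches Alpha
All 5 rows appear; 2 have NULL project.

SQL:
SELECT a.name, b.name AS project
FROM tasks a
LEFT JOIN projects b ON a.project_id = b.id

Result:
name     | project
---------+--------
Deploy   | Aurora 
Plan     | NULL   
Refactor | Beta   
Document | NULL   
Review   | Alpha  


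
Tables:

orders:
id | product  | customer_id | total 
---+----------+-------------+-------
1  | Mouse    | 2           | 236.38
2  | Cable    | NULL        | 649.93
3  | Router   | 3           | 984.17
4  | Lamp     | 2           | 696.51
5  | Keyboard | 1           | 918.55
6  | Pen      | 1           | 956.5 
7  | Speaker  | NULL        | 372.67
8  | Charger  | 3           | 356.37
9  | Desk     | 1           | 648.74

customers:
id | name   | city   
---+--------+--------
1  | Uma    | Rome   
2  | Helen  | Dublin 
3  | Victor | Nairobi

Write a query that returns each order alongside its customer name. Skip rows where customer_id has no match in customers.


INNER JOIN keeps only orders rows whose customer_id matches an id in customers. Walk through each order:
  - order 1 (Mouse): customer_id=2 -> matches Helen
  - order 2 (Cable): customer_id=NULL, no match -> dropped
  - order 3 (Router): customer_id=3 -> matches Victor
  - order 4 (Lamp): customer_id=2 -> matches Helen
  - order 5 (Keyboard): customer_id=1 -> matches Uma
  - order 6 (Pen): customer_id=1 -> matches Uma
  - order 7 (Speaker): customer_id=NULL, no match -> dropped
  - order 8 (Charger): customer_id=3 -> matches Victor
  - order 9 (Desk): customer_id=1 -> matches Uma
So 2 of 9 rows are dropped.

SQL:
SELECT a.product, b.name AS customer
FROM orders a
INNER JOIN customers b ON a.customer_id = b.id

Result:
product  | customer
---------+---------
Mouse    | Helen   
Router   | Victor  
Lamp     | Helen   
Keyboard | Uma     
Pen      | Uma     
Charger  | Victor  
Desk     | Uma     


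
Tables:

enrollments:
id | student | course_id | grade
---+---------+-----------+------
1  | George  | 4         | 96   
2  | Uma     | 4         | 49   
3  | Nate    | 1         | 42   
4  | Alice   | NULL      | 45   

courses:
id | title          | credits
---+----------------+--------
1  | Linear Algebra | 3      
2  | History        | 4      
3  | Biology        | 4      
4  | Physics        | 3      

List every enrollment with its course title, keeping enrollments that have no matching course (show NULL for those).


LEFT JOIN keeps every row from enrollments (the left table); where course_id has no match in courses, the course columns become NULL. Walk through each enrollment:
  - enrollment 1 (George): course_id=4 -> matches Physics
  - enrollment 2 (Uma): course_id=4 -> matches Physics
  - enrollment 3 (Nate): course_id=1 -> matches Linear Algebra
  - enrollment 4 (Alice): course_id=NULL, no match -> kept with NULL
All 4 rows appear; 1 has NULL course.

SQL:
SELECT a.student, b.title AS course
FROM enrollments a
LEFT JOIN courses b ON a.course_id = b.id

Result:
student | course        
--------+---------------
George  | Physics       
Uma     | Physics       
Nate    | Linear Algebra
Alice   | NULL          


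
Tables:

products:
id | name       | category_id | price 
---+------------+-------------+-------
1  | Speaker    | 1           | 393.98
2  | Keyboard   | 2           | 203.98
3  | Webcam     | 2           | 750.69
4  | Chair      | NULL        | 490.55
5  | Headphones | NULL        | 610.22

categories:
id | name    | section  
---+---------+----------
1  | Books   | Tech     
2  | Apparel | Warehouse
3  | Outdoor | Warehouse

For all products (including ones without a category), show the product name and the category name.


LEFT JOIN keeps every row from products (the left table); where category_id has no match in categories, the category columns become NULL. Walk through each product:
  - product 1 (Speaker): category_id=1 -> matches Books
  - product 2 (Keyboard): category_id=2 -> matches Apparel
  - product 3 (Webcam): category_id=2 -> matches Apparel
  - product 4 (Chair): category_id=NULL, no match -> kept with NULL
  - product 5 (Headphones): category_id=NULL, no match -> kept with NULL
All 5 rows appear; 2 have NULL category.

SQL:
SELECT a.name, b.name AS category
FROM products a
LEFT JOIN categories b ON a.category_id = b.id

Result:
name       | category
-----------+---------
Speaker    | Books   
Keyboard   | Apparel 
Webcam     | Apparel 
Chair      | NULL    
Headphones | NULL    


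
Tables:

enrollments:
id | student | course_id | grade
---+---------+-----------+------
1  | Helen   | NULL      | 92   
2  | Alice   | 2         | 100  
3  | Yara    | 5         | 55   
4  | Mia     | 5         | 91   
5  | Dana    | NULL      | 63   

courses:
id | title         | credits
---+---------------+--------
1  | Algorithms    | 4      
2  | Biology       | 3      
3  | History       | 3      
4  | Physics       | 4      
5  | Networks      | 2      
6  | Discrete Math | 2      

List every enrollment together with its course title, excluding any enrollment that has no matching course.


INNER JOIN keeps only enrollments rows whose course_id matches an id in courses. Walk through each enrollment:
  - enrollment 1 (Helen): course_id=NULL, no match -> dropped
  - enrollment 2 (Alice): course_id=2 -> matches Biology
  - enrollment 3 (Yara): course_id=5 -> matches Networks
  - enrollment 4 (Mia): course_id=5 -> matches Networks
  - enrollment 5 (Dana): course_id=NULL, no match -> dropped
So 2 of 5 rows are dropped.

SQL:
SELECT a.student, b.title AS course
FROM enrollments a
INNER JOIN courses b ON a.course_id = b.id

Result:
student | course  
--------+---------
Alice   | Biology 
Yara    | Networks
Mia     | Networks


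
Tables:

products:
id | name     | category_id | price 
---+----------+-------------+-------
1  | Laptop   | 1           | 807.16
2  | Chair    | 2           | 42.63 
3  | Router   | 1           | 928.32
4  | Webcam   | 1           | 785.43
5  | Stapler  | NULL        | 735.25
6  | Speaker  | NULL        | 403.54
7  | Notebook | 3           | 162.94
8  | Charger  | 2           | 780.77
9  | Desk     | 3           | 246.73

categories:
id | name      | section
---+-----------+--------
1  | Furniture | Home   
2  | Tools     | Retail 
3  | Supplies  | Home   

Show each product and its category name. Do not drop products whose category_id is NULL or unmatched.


LEFT JOIN keeps every row from products (the left table); where category_id has no match in categories, the category columns become NULL. Walk through each product:
  - product 1 (Laptop): category_id=1 -> matches Furniture
  - product 2 (Chair): category_id=2 -> matches Tools
  - product 3 (Router): category_id=1 -> matches Furniture
  - product 4 (Webcam): category_id=1 -> matches Furniture
  - product 5 (Stapler): category_id=NULL, no match -> kept with NULL
  - product 6 (Speaker): category_id=NULL, no match -> kept with NULL
  - product 7 (Notebook): category_id=3 -> matches Supplies
  - product 8 (Charger): category_id=2 -> matches Tools
  - product 9 (Desk): category_id=3 -> matches Supplies
All 9 rows appear; 2 have NULL category.

SQL:
SELECT a.name, b.name AS category
FROM products a
LEFT JOIN categories b ON a.category_id = b.id

Result:
name     | category 
---------+----------
Laptop   | Furniture
Chair    | Tools    
Router   | Furniture
Webcam   | Furniture
Stapler  | NULL     
Speaker  | NULL     
Notebook | Supplies 
Charger  | Tools    
Desk     | Supplies 


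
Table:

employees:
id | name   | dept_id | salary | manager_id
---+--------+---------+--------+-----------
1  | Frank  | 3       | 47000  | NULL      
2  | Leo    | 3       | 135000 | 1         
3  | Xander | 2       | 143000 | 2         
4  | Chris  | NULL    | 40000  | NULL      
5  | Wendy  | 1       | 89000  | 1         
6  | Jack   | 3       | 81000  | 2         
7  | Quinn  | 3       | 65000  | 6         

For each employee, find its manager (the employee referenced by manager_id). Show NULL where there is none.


This is a self-join: employees is joined to a second copy of itself, matching each row's manager_id to another row's id. Use LEFT JOIN so rows with manager_id=NULL are kept.
  - employee 1 (Frank): manager_id=NULL -> NULL
  - employee 2 (Leo): manager_id=1 -> Frank
  - employee 3 (Xander): manager_id=2 -> Leo
  - employee 4 (Chris): manager_id=NULL -> NULL
  - employee 5 (Wendy): manager_id=1 -> Frank
  - employee 6 (Jack): manager_id=2 -> Leo
  - employee 7 (Quinn): manager_id=6 -> Jack

SQL:
SELECT a.name AS item, b.name AS manager
FROM employees a
LEFT JOIN employees b ON a.manager_id = b.id

Result:
item   | manager
-------+--------
Frank  | NULL   
Leo    | Frank  
Xander | Leo    
Chris  | NULL   
Wendy  | Frank  
Jack   | Leo    
Quinn  | Jack   


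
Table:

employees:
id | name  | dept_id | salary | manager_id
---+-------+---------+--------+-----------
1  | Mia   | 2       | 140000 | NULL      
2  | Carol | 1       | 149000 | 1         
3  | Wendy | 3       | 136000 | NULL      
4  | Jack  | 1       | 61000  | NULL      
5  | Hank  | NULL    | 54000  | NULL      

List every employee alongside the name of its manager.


This is a self-join: employees is joined to a second copy of itself, matching each row's manager_id to another row's id. Use LEFT JOIN so rows with manager_id=NULL are kept.
  - employee 1 (Mia): manager_id=NULL -> NULL
  - employee 2 (Carol): manager_id=1 -> Mia
  - employee 3 (Wendy): manager_id=NULL -> NULL
  - employee 4 (Jack): manager_id=NULL -> NULL
  - employee 5 (Hank): manager_id=NULL -> NULL

SQL:
SELECT a.name AS item, b.name AS manager
FROM employees a
LEFT JOIN employees b ON a.manager_id = b.id

Result:
item  | manager
------+--------
Mia   | NULL   
Carol | Mia    
Wendy | NULL   
Jack  | NULL   
Hank  | NULL   


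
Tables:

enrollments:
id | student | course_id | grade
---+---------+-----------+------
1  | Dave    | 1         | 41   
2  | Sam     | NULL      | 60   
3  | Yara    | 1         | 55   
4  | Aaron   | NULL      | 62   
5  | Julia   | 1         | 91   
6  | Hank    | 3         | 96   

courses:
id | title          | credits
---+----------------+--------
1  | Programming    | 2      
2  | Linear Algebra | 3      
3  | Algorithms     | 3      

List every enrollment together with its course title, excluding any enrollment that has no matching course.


INNER JOIN keeps only enrollments rows whose course_id matches an id in courses. Walk through each enrollment:
  - enrollment 1 (Dave): course_id=1 -> matches Programming
  - enrollment 2 (Sam): course_id=NULL, no match -> dropped
  - enrollment 3 (Yara): course_id=1 -> matches Programming
  - enrollment 4 (Aaron): course_id=NULL, no match -> dropped
  - enrollment 5 (Julia): course_id=1 -> matches Programming
  - enrollment 6 (Hank): course_id=3 -> matches Algorithms
So 2 of 6 rows are dropped.

SQL:
SELECT a.student, b.title AS course
FROM enrollments a
INNER JOIN courses b ON a.course_id = b.id

Result:
student | course     
--------+------------
Dave    | Programming
Yara    | Programming
Julia   | Programming
Hank    | Algorithms 


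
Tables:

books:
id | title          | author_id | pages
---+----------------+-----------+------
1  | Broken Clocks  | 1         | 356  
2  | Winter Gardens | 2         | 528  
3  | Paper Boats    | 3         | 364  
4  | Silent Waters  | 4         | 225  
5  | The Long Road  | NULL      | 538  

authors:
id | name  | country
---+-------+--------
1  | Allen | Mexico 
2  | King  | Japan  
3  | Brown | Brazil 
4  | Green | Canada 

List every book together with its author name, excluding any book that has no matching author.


INNER JOIN keeps only books rows whose author_id matches an id in authors. Walk through each book:
  - book 1 (Broken Clocks): author_id=1 -> matches Allen
  - book 2 (Winter Gardens): author_id=2 -> matches King
  - book 3 (Paper Boats): author_id=3 -> matches Brown
  - book 4 (Silent Waters): author_id=4 -> matches Green
  - book 5 (The Long Road): author_id=NULL, no match -> dropped
So 1 of 5 rows is dropped.

SQL:
SELECT a.title, b.name AS author
FROM books a
INNER JOIN authors b ON a.author_id = b.id

Result:
title          | author
---------------+-------
Broken Clocks  | Allen 
Winter Gardens | King  
Paper Boats    | Brown 
Silent Waters  | Green 


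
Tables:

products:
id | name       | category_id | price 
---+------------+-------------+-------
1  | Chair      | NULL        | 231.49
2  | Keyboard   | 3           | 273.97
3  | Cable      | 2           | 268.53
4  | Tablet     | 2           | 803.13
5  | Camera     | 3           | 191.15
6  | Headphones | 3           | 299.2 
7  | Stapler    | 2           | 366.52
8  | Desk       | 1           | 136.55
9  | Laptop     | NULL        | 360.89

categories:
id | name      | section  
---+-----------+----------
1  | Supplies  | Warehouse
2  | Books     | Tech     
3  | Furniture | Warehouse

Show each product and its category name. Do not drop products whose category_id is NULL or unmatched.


LEFT JOIN keeps every row from products (the left table); where category_id has no match in categories, the category columns become NULL. Walk through each product:
  - product 1 (Chair): category_id=NULL, no match -> kept with NULL
  - product 2 (Keyboard): category_id=3 -> matches Furniture
  - product 3 (Cable): category_id=2 -> matches Books
  - product 4 (Tablet): category_id=2 -> matches Books
  - product 5 (Camera): category_id=3 -> matches Furniture
  - product 6 (Headphones): category_id=3 -> matches Furniture
  - product 7 (Stapler): category_id=2 -> matches Books
  - product 8 (Desk): category_id=1 -> matches Supplies
  - product 9 (Laptop): category_id=NULL, no match -> kept with NULL
All 9 rows appear; 2 have NULL category.

SQL:
SELECT a.name, b.name AS category
FROM products a
LEFT JOIN categories b ON a.category_id = b.id

Result:
name       | category 
-----------+----------
Chair      | NULL     
Keyboard   | Furniture
Cable      | Books    
Tablet     | Books    
Camera     | Furniture
Headphones | Furniture
Stapler    | Books    
Desk       | Supplies 
Laptop     | NULL     


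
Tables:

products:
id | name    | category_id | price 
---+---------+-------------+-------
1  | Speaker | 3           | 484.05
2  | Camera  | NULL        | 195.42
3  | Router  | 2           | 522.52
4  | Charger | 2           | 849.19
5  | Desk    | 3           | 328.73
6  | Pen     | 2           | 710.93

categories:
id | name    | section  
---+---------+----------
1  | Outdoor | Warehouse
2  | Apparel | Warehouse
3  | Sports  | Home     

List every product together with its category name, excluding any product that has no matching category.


INNER JOIN keeps only products rows whose category_id matches an id in categories. Walk through each product:
  - product 1 (Speaker): category_id=3 -> matches Sports
  - product 2 (Camera): category_id=NULL, no match -> dropped
  - product 3 (Router): category_id=2 -> matches Apparel
  - product 4 (Charger): category_id=2 -> matches Apparel
  - product 5 (Desk): category_id=3 -> matches Sports
  - product 6 (Pen): category_id=2 -> matches Apparel
So 1 of 6 rows is dropped.

SQL:
SELECT a.name, b.name AS category
FROM products a
INNER JOIN categories b ON a.category_id = b.id

Result:
name    | category
--------+---------
Speaker | Sports  
Router  | Apparel 
Charger | Apparel 
Desk    | Sports  
Pen     | Apparel 


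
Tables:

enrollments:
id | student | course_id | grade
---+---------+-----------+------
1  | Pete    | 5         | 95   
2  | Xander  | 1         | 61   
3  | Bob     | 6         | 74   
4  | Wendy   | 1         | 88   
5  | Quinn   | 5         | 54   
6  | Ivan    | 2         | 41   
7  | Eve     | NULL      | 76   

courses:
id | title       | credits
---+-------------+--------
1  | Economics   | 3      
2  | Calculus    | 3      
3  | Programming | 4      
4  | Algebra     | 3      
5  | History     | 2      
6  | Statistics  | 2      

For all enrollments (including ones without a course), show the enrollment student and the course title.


LEFT JOIN keeps every row from enrollments (the left table); where course_id has no match in courses, the course columns become NULL. Walk through each enrollment:
  - enrollment 1 (Pete): course_id=5 -> matches History
  - enrollment 2 (Xander): course_id=1 -> matches Economics
  - enrollment 3 (Bob): course_id=6 -> matches Statistics
  - enrollment 4 (Wendy): course_id=1 -> matches Economics
  - enrollment 5 (Quinn): course_id=5 -> matches History
  - enrollment 6 (Ivan): course_id=2 -> matches Calculus
  - enrollment 7 (Eve): course_id=NULL, no match -> kept with NULL
All 7 rows appear; 1 has NULL course.

SQL:
SELECT a.student, b.title AS course
FROM enrollments a
LEFT JOIN courses b ON a.course_id = b.id

Result:
student | course    
--------+-----------
Pete    | History   
Xander  | Economics 
Bob     | Statistics
Wendy   | Economics 
Quinn   | History   
Ivan    | Calculus  
Eve     | NULL      


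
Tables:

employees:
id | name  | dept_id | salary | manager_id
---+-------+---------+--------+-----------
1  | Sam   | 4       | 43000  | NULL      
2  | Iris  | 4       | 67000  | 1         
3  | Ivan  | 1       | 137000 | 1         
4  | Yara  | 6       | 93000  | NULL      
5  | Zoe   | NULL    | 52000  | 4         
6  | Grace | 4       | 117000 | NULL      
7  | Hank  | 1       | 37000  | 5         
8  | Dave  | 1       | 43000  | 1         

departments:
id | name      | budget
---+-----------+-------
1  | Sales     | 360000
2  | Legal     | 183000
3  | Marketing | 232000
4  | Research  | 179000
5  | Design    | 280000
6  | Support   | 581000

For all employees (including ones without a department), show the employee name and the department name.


LEFT JOIN keeps every row from employees (the left table); where dept_id has no match in departments, the department columns become NULL. Walk through each employee:
  - employee 1 (Sam): dept_id=4 -> matches Research
  - employee 2 (Iris): dept_id=4 -> matches Research
  - employee 3 (Ivan): dept_id=1 -> matches Sales
  - employee 4 (Yara): dept_id=6 -> matches Support
  - employee 5 (Zoe): dept_id=NULL, no match -> kept with NULL
  - employee 6 (Grace): dept_id=4 -> matches Research
  - employee 7 (Hank): dept_id=1 -> matches Sales
  - employee 8 (Dave): dept_id=1 -> matches Sales
All 8 rows appear; 1 has NULL department.

SQL:
SELECT a.name, b.name AS department
FROM employees a
LEFT JOIN departments b ON a.dept_id = b.id

Result:
name  | department
------+-----------
Sam   | Research  
Iris  | Research  
Ivan  | Sales     
Yara  | Support   
Zoe   | NULL      
Grace | Research  
Hank  | Sales     
Dave  | Sales     


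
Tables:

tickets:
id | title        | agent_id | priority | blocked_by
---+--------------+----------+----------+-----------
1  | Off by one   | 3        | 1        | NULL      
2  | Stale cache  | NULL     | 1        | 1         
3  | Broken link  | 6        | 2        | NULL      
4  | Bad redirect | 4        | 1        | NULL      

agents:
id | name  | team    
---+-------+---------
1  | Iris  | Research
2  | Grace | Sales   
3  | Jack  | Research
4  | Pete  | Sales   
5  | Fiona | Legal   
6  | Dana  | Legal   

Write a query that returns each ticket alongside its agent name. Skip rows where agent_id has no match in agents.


INNER JOIN keeps only tickets rows whose agent_id matches an id in agents. Walk through each ticket:
  - ticket 1 (Off by one): agent_id=3 -> matches Jack
  - ticket 2 (Stale cache): agent_id=NULL, no match -> dropped
  - ticket 3 (Broken link): agent_id=6 -> matches Dana
  - ticket 4 (Bad redirect): agent_id=4 -> matches Pete
So 1 of 4 rows is dropped.

SQL:
SELECT a.title, b.name AS agent
FROM tickets a
INNER JOIN agents b ON a.agent_id = b.id

Result:
title        | agent
-------------+------
Off by one   | Jack 
Broken link  | Dana 
Bad redirect | Pete 


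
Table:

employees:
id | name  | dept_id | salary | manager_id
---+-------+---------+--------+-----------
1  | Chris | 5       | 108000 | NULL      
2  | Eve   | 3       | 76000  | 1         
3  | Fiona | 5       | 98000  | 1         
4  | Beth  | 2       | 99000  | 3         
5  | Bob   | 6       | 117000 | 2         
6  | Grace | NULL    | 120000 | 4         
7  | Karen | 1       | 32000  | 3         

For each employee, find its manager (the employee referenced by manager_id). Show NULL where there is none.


This is a self-join: employees is joined to a second copy of itself, matching each row's manager_id to another row's id. Use LEFT JOIN so rows with manager_id=NULL are kept.
  - employee 1 (Chris): manager_id=NULL -> NULL
  - employee 2 (Eve): manager_id=1 -> Chris
  - employee 3 (Fiona): manager_id=1 -> Chris
  - employee 4 (Beth): manager_id=3 -> Fiona
  - employee 5 (Bob): manager_id=2 -> Eve
  - employee 6 (Grace): manager_id=4 -> Beth
  - employee 7 (Karen): manager_id=3 -> Fiona

SQL:
SELECT a.name AS item, b.name AS manager
FROM employees a
LEFT JOIN employees b ON a.manager_id = b.id

Result:
item  | manager
------+--------
Chris | NULL   
Eve   | Chris  
Fiona | Chris  
Beth  | Fiona  
Bob   | Eve    
Grace | Beth   
Karen | Fiona  
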